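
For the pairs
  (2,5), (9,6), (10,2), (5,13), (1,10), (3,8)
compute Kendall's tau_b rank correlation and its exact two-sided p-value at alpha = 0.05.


Step 1: Enumerate the 15 unordered pairs (i,j) with i<j and classify each by sign(x_j-x_i) * sign(y_j-y_i).
  (1,2):dx=+7,dy=+1->C; (1,3):dx=+8,dy=-3->D; (1,4):dx=+3,dy=+8->C; (1,5):dx=-1,dy=+5->D
  (1,6):dx=+1,dy=+3->C; (2,3):dx=+1,dy=-4->D; (2,4):dx=-4,dy=+7->D; (2,5):dx=-8,dy=+4->D
  (2,6):dx=-6,dy=+2->D; (3,4):dx=-5,dy=+11->D; (3,5):dx=-9,dy=+8->D; (3,6):dx=-7,dy=+6->D
  (4,5):dx=-4,dy=-3->C; (4,6):dx=-2,dy=-5->C; (5,6):dx=+2,dy=-2->D
Step 2: C = 5, D = 10, total pairs = 15.
Step 3: tau = (C - D)/(n(n-1)/2) = (5 - 10)/15 = -0.333333.
Step 4: Exact two-sided p-value (enumerate n! = 720 permutations of y under H0): p = 0.469444.
Step 5: alpha = 0.05. fail to reject H0.

tau_b = -0.3333 (C=5, D=10), p = 0.469444, fail to reject H0.


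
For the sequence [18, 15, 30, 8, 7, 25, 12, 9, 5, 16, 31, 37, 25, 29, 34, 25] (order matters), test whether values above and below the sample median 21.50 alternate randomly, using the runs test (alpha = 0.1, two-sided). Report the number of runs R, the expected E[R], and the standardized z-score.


Step 1: Compute median = 21.50; label A = above, B = below.
Labels in order: BBABBABBBBAAAAAA  (n_A = 8, n_B = 8)
Step 2: Count runs R = 6.
Step 3: Under H0 (random ordering), E[R] = 2*n_A*n_B/(n_A+n_B) + 1 = 2*8*8/16 + 1 = 9.0000.
        Var[R] = 2*n_A*n_B*(2*n_A*n_B - n_A - n_B) / ((n_A+n_B)^2 * (n_A+n_B-1)) = 14336/3840 = 3.7333.
        SD[R] = 1.9322.
Step 4: Continuity-corrected z = (R + 0.5 - E[R]) / SD[R] = (6 + 0.5 - 9.0000) / 1.9322 = -1.2939.
Step 5: Two-sided p-value via normal approximation = 2*(1 - Phi(|z|)) = 0.195709.
Step 6: alpha = 0.1. fail to reject H0.

R = 6, z = -1.2939, p = 0.195709, fail to reject H0.


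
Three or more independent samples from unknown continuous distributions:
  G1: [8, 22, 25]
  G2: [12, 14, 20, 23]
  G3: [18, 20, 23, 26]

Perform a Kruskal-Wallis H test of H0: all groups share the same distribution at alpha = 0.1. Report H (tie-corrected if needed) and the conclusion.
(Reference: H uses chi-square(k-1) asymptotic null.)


Step 1: Combine all N = 11 observations and assign midranks.
sorted (value, group, rank): (8,G1,1), (12,G2,2), (14,G2,3), (18,G3,4), (20,G2,5.5), (20,G3,5.5), (22,G1,7), (23,G2,8.5), (23,G3,8.5), (25,G1,10), (26,G3,11)
Step 2: Sum ranks within each group.
R_1 = 18 (n_1 = 3)
R_2 = 19 (n_2 = 4)
R_3 = 29 (n_3 = 4)
Step 3: H = 12/(N(N+1)) * sum(R_i^2/n_i) - 3(N+1)
     = 12/(11*12) * (18^2/3 + 19^2/4 + 29^2/4) - 3*12
     = 0.090909 * 408.5 - 36
     = 1.136364.
Step 4: Ties present; correction factor C = 1 - 12/(11^3 - 11) = 0.990909. Corrected H = 1.136364 / 0.990909 = 1.146789.
Step 5: Under H0, H ~ chi^2(2); p-value = 0.563609.
Step 6: alpha = 0.1. fail to reject H0.

H = 1.1468, df = 2, p = 0.563609, fail to reject H0.


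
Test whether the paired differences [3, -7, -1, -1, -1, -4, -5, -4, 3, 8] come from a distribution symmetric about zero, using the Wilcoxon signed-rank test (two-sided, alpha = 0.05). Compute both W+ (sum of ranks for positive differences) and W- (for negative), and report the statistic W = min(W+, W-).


Step 1: Drop any zero differences (none here) and take |d_i|.
|d| = [3, 7, 1, 1, 1, 4, 5, 4, 3, 8]
Step 2: Midrank |d_i| (ties get averaged ranks).
ranks: |3|->4.5, |7|->9, |1|->2, |1|->2, |1|->2, |4|->6.5, |5|->8, |4|->6.5, |3|->4.5, |8|->10
Step 3: Attach original signs; sum ranks with positive sign and with negative sign.
W+ = 4.5 + 4.5 + 10 = 19
W- = 9 + 2 + 2 + 2 + 6.5 + 8 + 6.5 = 36
(Check: W+ + W- = 55 should equal n(n+1)/2 = 55.)
Step 4: Test statistic W = min(W+, W-) = 19.
Step 5: Ties in |d|, so use the tie-corrected normal approximation.
        E[W] = n(n+1)/4 = 10*11/4 = 27.5.
        Tie groups: |d|=1 (t=3), |d|=3 (t=2), |d|=4 (t=2); sum(t^3 - t) = 36.
        Var[W] = n(n+1)(2n+1)/24 - sum(t^3-t)/48 = 2310/24 - 36/48 = 95.5.
        z = (W - E[W]) / sqrt(Var[W]) = (19 - 27.5) / 9.7724 = -0.8698.
        Two-sided p = 2*Phi(z) = 0.384412.
Step 6: alpha = 0.05. fail to reject H0.

W+ = 19, W- = 36, W = min = 19, p = 0.384412, fail to reject H0.


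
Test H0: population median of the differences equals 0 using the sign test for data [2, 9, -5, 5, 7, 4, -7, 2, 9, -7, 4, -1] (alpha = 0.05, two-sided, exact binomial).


Step 1: Discard zero differences. Original n = 12; n_eff = number of nonzero differences = 12.
Nonzero differences (with sign): +2, +9, -5, +5, +7, +4, -7, +2, +9, -7, +4, -1
Step 2: Count signs: positive = 8, negative = 4.
Step 3: Under H0: P(positive) = 0.5, so the number of positives S ~ Bin(12, 0.5).
Step 4: Two-sided exact p-value = sum of Bin(12,0.5) probabilities at or below the observed probability = 0.387695.
Step 5: alpha = 0.05. fail to reject H0.

n_eff = 12, pos = 8, neg = 4, p = 0.387695, fail to reject H0.


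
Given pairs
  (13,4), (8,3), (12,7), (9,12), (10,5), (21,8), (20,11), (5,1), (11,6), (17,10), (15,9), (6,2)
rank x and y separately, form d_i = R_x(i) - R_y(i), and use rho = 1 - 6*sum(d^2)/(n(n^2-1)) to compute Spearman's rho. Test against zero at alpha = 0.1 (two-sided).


Step 1: Rank x and y separately (midranks; no ties here).
rank(x): 13->8, 8->3, 12->7, 9->4, 10->5, 21->12, 20->11, 5->1, 11->6, 17->10, 15->9, 6->2
rank(y): 4->4, 3->3, 7->7, 12->12, 5->5, 8->8, 11->11, 1->1, 6->6, 10->10, 9->9, 2->2
Step 2: d_i = R_x(i) - R_y(i); compute d_i^2.
  (8-4)^2=16, (3-3)^2=0, (7-7)^2=0, (4-12)^2=64, (5-5)^2=0, (12-8)^2=16, (11-11)^2=0, (1-1)^2=0, (6-6)^2=0, (10-10)^2=0, (9-9)^2=0, (2-2)^2=0
sum(d^2) = 96.
Step 3: rho = 1 - 6*96 / (12*(12^2 - 1)) = 1 - 576/1716 = 0.664336.
Step 4: Under H0, t = rho * sqrt((n-2)/(1-rho^2)) = 2.8107 ~ t(10).
Step 5: Two-sided p-value from the t-distribution with 10 df = 0.018453.
Step 6: alpha = 0.1. reject H0.

rho = 0.6643, p = 0.018453, reject H0 at alpha = 0.1.


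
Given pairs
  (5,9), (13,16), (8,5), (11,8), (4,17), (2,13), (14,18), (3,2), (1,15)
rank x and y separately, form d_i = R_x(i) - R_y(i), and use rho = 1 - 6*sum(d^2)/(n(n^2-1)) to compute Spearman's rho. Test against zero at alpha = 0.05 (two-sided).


Step 1: Rank x and y separately (midranks; no ties here).
rank(x): 5->5, 13->8, 8->6, 11->7, 4->4, 2->2, 14->9, 3->3, 1->1
rank(y): 9->4, 16->7, 5->2, 8->3, 17->8, 13->5, 18->9, 2->1, 15->6
Step 2: d_i = R_x(i) - R_y(i); compute d_i^2.
  (5-4)^2=1, (8-7)^2=1, (6-2)^2=16, (7-3)^2=16, (4-8)^2=16, (2-5)^2=9, (9-9)^2=0, (3-1)^2=4, (1-6)^2=25
sum(d^2) = 88.
Step 3: rho = 1 - 6*88 / (9*(9^2 - 1)) = 1 - 528/720 = 0.266667.
Step 4: Under H0, t = rho * sqrt((n-2)/(1-rho^2)) = 0.7320 ~ t(7).
Step 5: Two-sided p-value from the t-distribution with 7 df = 0.487922.
Step 6: alpha = 0.05. fail to reject H0.

rho = 0.2667, p = 0.487922, fail to reject H0 at alpha = 0.05.


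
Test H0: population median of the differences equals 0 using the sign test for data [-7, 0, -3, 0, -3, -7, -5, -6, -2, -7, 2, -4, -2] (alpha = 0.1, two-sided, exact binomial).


Step 1: Discard zero differences. Original n = 13; n_eff = number of nonzero differences = 11.
Nonzero differences (with sign): -7, -3, -3, -7, -5, -6, -2, -7, +2, -4, -2
Step 2: Count signs: positive = 1, negative = 10.
Step 3: Under H0: P(positive) = 0.5, so the number of positives S ~ Bin(11, 0.5).
Step 4: Two-sided exact p-value = sum of Bin(11,0.5) probabilities at or below the observed probability = 0.011719.
Step 5: alpha = 0.1. reject H0.

n_eff = 11, pos = 1, neg = 10, p = 0.011719, reject H0.


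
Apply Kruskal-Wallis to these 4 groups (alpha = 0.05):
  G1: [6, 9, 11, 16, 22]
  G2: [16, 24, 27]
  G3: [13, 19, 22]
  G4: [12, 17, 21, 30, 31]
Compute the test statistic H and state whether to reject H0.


Step 1: Combine all N = 16 observations and assign midranks.
sorted (value, group, rank): (6,G1,1), (9,G1,2), (11,G1,3), (12,G4,4), (13,G3,5), (16,G1,6.5), (16,G2,6.5), (17,G4,8), (19,G3,9), (21,G4,10), (22,G1,11.5), (22,G3,11.5), (24,G2,13), (27,G2,14), (30,G4,15), (31,G4,16)
Step 2: Sum ranks within each group.
R_1 = 24 (n_1 = 5)
R_2 = 33.5 (n_2 = 3)
R_3 = 25.5 (n_3 = 3)
R_4 = 53 (n_4 = 5)
Step 3: H = 12/(N(N+1)) * sum(R_i^2/n_i) - 3(N+1)
     = 12/(16*17) * (24^2/5 + 33.5^2/3 + 25.5^2/3 + 53^2/5) - 3*17
     = 0.044118 * 1267.83 - 51
     = 4.933824.
Step 4: Ties present; correction factor C = 1 - 12/(16^3 - 16) = 0.997059. Corrected H = 4.933824 / 0.997059 = 4.948378.
Step 5: Under H0, H ~ chi^2(3); p-value = 0.175616.
Step 6: alpha = 0.05. fail to reject H0.

H = 4.9484, df = 3, p = 0.175616, fail to reject H0.


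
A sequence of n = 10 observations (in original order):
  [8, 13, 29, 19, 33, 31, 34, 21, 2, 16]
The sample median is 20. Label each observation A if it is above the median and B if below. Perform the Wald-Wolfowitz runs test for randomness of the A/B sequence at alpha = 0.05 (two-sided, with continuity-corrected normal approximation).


Step 1: Compute median = 20; label A = above, B = below.
Labels in order: BBABAAAABB  (n_A = 5, n_B = 5)
Step 2: Count runs R = 5.
Step 3: Under H0 (random ordering), E[R] = 2*n_A*n_B/(n_A+n_B) + 1 = 2*5*5/10 + 1 = 6.0000.
        Var[R] = 2*n_A*n_B*(2*n_A*n_B - n_A - n_B) / ((n_A+n_B)^2 * (n_A+n_B-1)) = 2000/900 = 2.2222.
        SD[R] = 1.4907.
Step 4: Continuity-corrected z = (R + 0.5 - E[R]) / SD[R] = (5 + 0.5 - 6.0000) / 1.4907 = -0.3354.
Step 5: Two-sided p-value via normal approximation = 2*(1 - Phi(|z|)) = 0.737316.
Step 6: alpha = 0.05. fail to reject H0.

R = 5, z = -0.3354, p = 0.737316, fail to reject H0.


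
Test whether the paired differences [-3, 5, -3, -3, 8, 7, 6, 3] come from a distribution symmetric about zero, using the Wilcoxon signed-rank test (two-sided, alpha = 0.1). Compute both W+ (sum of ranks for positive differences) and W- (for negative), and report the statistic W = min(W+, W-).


Step 1: Drop any zero differences (none here) and take |d_i|.
|d| = [3, 5, 3, 3, 8, 7, 6, 3]
Step 2: Midrank |d_i| (ties get averaged ranks).
ranks: |3|->2.5, |5|->5, |3|->2.5, |3|->2.5, |8|->8, |7|->7, |6|->6, |3|->2.5
Step 3: Attach original signs; sum ranks with positive sign and with negative sign.
W+ = 5 + 8 + 7 + 6 + 2.5 = 28.5
W- = 2.5 + 2.5 + 2.5 = 7.5
(Check: W+ + W- = 36 should equal n(n+1)/2 = 36.)
Step 4: Test statistic W = min(W+, W-) = 7.5.
Step 5: Ties in |d|, so use the tie-corrected normal approximation.
        E[W] = n(n+1)/4 = 8*9/4 = 18.
        Tie groups: |d|=3 (t=4); sum(t^3 - t) = 60.
        Var[W] = n(n+1)(2n+1)/24 - sum(t^3-t)/48 = 1224/24 - 60/48 = 49.75.
        z = (W - E[W]) / sqrt(Var[W]) = (7.5 - 18) / 7.0534 = -1.4887.
        Two-sided p = 2*Phi(z) = 0.136579.
Step 6: alpha = 0.1. fail to reject H0.

W+ = 28.5, W- = 7.5, W = min = 7.5, p = 0.136579, fail to reject H0.


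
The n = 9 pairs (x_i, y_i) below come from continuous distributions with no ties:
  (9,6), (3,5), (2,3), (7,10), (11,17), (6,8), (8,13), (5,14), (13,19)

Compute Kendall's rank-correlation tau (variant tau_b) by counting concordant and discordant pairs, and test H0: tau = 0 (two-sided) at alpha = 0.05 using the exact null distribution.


Step 1: Enumerate the 36 unordered pairs (i,j) with i<j and classify each by sign(x_j-x_i) * sign(y_j-y_i).
  (1,2):dx=-6,dy=-1->C; (1,3):dx=-7,dy=-3->C; (1,4):dx=-2,dy=+4->D; (1,5):dx=+2,dy=+11->C
  (1,6):dx=-3,dy=+2->D; (1,7):dx=-1,dy=+7->D; (1,8):dx=-4,dy=+8->D; (1,9):dx=+4,dy=+13->C
  (2,3):dx=-1,dy=-2->C; (2,4):dx=+4,dy=+5->C; (2,5):dx=+8,dy=+12->C; (2,6):dx=+3,dy=+3->C
  (2,7):dx=+5,dy=+8->C; (2,8):dx=+2,dy=+9->C; (2,9):dx=+10,dy=+14->C; (3,4):dx=+5,dy=+7->C
  (3,5):dx=+9,dy=+14->C; (3,6):dx=+4,dy=+5->C; (3,7):dx=+6,dy=+10->C; (3,8):dx=+3,dy=+11->C
  (3,9):dx=+11,dy=+16->C; (4,5):dx=+4,dy=+7->C; (4,6):dx=-1,dy=-2->C; (4,7):dx=+1,dy=+3->C
  (4,8):dx=-2,dy=+4->D; (4,9):dx=+6,dy=+9->C; (5,6):dx=-5,dy=-9->C; (5,7):dx=-3,dy=-4->C
  (5,8):dx=-6,dy=-3->C; (5,9):dx=+2,dy=+2->C; (6,7):dx=+2,dy=+5->C; (6,8):dx=-1,dy=+6->D
  (6,9):dx=+7,dy=+11->C; (7,8):dx=-3,dy=+1->D; (7,9):dx=+5,dy=+6->C; (8,9):dx=+8,dy=+5->C
Step 2: C = 29, D = 7, total pairs = 36.
Step 3: tau = (C - D)/(n(n-1)/2) = (29 - 7)/36 = 0.611111.
Step 4: Exact two-sided p-value (enumerate n! = 362880 permutations of y under H0): p = 0.024741.
Step 5: alpha = 0.05. reject H0.

tau_b = 0.6111 (C=29, D=7), p = 0.024741, reject H0.


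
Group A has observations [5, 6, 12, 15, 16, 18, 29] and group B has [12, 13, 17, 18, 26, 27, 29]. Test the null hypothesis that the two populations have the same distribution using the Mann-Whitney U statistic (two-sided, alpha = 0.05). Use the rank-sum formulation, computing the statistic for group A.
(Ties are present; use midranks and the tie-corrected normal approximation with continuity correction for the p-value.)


Step 1: Combine and sort all 14 observations; assign midranks.
sorted (value, group): (5,X), (6,X), (12,X), (12,Y), (13,Y), (15,X), (16,X), (17,Y), (18,X), (18,Y), (26,Y), (27,Y), (29,X), (29,Y)
ranks: 5->1, 6->2, 12->3.5, 12->3.5, 13->5, 15->6, 16->7, 17->8, 18->9.5, 18->9.5, 26->11, 27->12, 29->13.5, 29->13.5
Step 2: Rank sum for X: R1 = 1 + 2 + 3.5 + 6 + 7 + 9.5 + 13.5 = 42.5.
Step 3: U_X = R1 - n1(n1+1)/2 = 42.5 - 7*8/2 = 42.5 - 28 = 14.5.
       U_Y = n1*n2 - U_X = 49 - 14.5 = 34.5.
Step 4: Ties are present, so use the tie-corrected normal approximation (with continuity correction) for the p-value.
Step 5: p-value = 0.223267; compare to alpha = 0.05. fail to reject H0.

U_X = 14.5, p = 0.223267, fail to reject H0 at alpha = 0.05.


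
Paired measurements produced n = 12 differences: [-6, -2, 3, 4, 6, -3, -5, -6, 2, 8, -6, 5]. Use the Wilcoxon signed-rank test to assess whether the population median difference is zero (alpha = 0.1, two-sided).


Step 1: Drop any zero differences (none here) and take |d_i|.
|d| = [6, 2, 3, 4, 6, 3, 5, 6, 2, 8, 6, 5]
Step 2: Midrank |d_i| (ties get averaged ranks).
ranks: |6|->9.5, |2|->1.5, |3|->3.5, |4|->5, |6|->9.5, |3|->3.5, |5|->6.5, |6|->9.5, |2|->1.5, |8|->12, |6|->9.5, |5|->6.5
Step 3: Attach original signs; sum ranks with positive sign and with negative sign.
W+ = 3.5 + 5 + 9.5 + 1.5 + 12 + 6.5 = 38
W- = 9.5 + 1.5 + 3.5 + 6.5 + 9.5 + 9.5 = 40
(Check: W+ + W- = 78 should equal n(n+1)/2 = 78.)
Step 4: Test statistic W = min(W+, W-) = 38.
Step 5: Ties in |d|, so use the tie-corrected normal approximation.
        E[W] = n(n+1)/4 = 12*13/4 = 39.
        Tie groups: |d|=2 (t=2), |d|=3 (t=2), |d|=5 (t=2), |d|=6 (t=4); sum(t^3 - t) = 78.
        Var[W] = n(n+1)(2n+1)/24 - sum(t^3-t)/48 = 3900/24 - 78/48 = 160.875.
        z = (W - E[W]) / sqrt(Var[W]) = (38 - 39) / 12.6837 = -0.0788.
        Two-sided p = 2*Phi(z) = 0.937159.
Step 6: alpha = 0.1. fail to reject H0.

W+ = 38, W- = 40, W = min = 38, p = 0.937159, fail to reject H0.


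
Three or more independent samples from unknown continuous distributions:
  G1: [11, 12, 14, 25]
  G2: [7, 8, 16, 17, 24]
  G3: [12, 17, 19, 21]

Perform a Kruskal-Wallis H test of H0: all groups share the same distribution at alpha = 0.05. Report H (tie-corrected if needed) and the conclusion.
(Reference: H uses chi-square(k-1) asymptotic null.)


Step 1: Combine all N = 13 observations and assign midranks.
sorted (value, group, rank): (7,G2,1), (8,G2,2), (11,G1,3), (12,G1,4.5), (12,G3,4.5), (14,G1,6), (16,G2,7), (17,G2,8.5), (17,G3,8.5), (19,G3,10), (21,G3,11), (24,G2,12), (25,G1,13)
Step 2: Sum ranks within each group.
R_1 = 26.5 (n_1 = 4)
R_2 = 30.5 (n_2 = 5)
R_3 = 34 (n_3 = 4)
Step 3: H = 12/(N(N+1)) * sum(R_i^2/n_i) - 3(N+1)
     = 12/(13*14) * (26.5^2/4 + 30.5^2/5 + 34^2/4) - 3*14
     = 0.065934 * 650.612 - 42
     = 0.897527.
Step 4: Ties present; correction factor C = 1 - 12/(13^3 - 13) = 0.994505. Corrected H = 0.897527 / 0.994505 = 0.902486.
Step 5: Under H0, H ~ chi^2(2); p-value = 0.636836.
Step 6: alpha = 0.05. fail to reject H0.

H = 0.9025, df = 2, p = 0.636836, fail to reject H0.


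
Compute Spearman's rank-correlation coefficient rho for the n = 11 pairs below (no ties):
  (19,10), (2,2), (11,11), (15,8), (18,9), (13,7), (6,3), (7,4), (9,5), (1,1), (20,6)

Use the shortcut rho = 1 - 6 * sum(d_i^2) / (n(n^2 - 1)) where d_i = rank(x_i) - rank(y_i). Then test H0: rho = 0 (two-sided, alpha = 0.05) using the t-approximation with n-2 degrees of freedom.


Step 1: Rank x and y separately (midranks; no ties here).
rank(x): 19->10, 2->2, 11->6, 15->8, 18->9, 13->7, 6->3, 7->4, 9->5, 1->1, 20->11
rank(y): 10->10, 2->2, 11->11, 8->8, 9->9, 7->7, 3->3, 4->4, 5->5, 1->1, 6->6
Step 2: d_i = R_x(i) - R_y(i); compute d_i^2.
  (10-10)^2=0, (2-2)^2=0, (6-11)^2=25, (8-8)^2=0, (9-9)^2=0, (7-7)^2=0, (3-3)^2=0, (4-4)^2=0, (5-5)^2=0, (1-1)^2=0, (11-6)^2=25
sum(d^2) = 50.
Step 3: rho = 1 - 6*50 / (11*(11^2 - 1)) = 1 - 300/1320 = 0.772727.
Step 4: Under H0, t = rho * sqrt((n-2)/(1-rho^2)) = 3.6522 ~ t(9).
Step 5: Two-sided p-value from the t-distribution with 9 df = 0.005299.
Step 6: alpha = 0.05. reject H0.

rho = 0.7727, p = 0.005299, reject H0 at alpha = 0.05.


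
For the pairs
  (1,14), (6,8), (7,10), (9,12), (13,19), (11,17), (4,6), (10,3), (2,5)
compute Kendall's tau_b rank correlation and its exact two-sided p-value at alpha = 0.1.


Step 1: Enumerate the 36 unordered pairs (i,j) with i<j and classify each by sign(x_j-x_i) * sign(y_j-y_i).
  (1,2):dx=+5,dy=-6->D; (1,3):dx=+6,dy=-4->D; (1,4):dx=+8,dy=-2->D; (1,5):dx=+12,dy=+5->C
  (1,6):dx=+10,dy=+3->C; (1,7):dx=+3,dy=-8->D; (1,8):dx=+9,dy=-11->D; (1,9):dx=+1,dy=-9->D
  (2,3):dx=+1,dy=+2->C; (2,4):dx=+3,dy=+4->C; (2,5):dx=+7,dy=+11->C; (2,6):dx=+5,dy=+9->C
  (2,7):dx=-2,dy=-2->C; (2,8):dx=+4,dy=-5->D; (2,9):dx=-4,dy=-3->C; (3,4):dx=+2,dy=+2->C
  (3,5):dx=+6,dy=+9->C; (3,6):dx=+4,dy=+7->C; (3,7):dx=-3,dy=-4->C; (3,8):dx=+3,dy=-7->D
  (3,9):dx=-5,dy=-5->C; (4,5):dx=+4,dy=+7->C; (4,6):dx=+2,dy=+5->C; (4,7):dx=-5,dy=-6->C
  (4,8):dx=+1,dy=-9->D; (4,9):dx=-7,dy=-7->C; (5,6):dx=-2,dy=-2->C; (5,7):dx=-9,dy=-13->C
  (5,8):dx=-3,dy=-16->C; (5,9):dx=-11,dy=-14->C; (6,7):dx=-7,dy=-11->C; (6,8):dx=-1,dy=-14->C
  (6,9):dx=-9,dy=-12->C; (7,8):dx=+6,dy=-3->D; (7,9):dx=-2,dy=-1->C; (8,9):dx=-8,dy=+2->D
Step 2: C = 25, D = 11, total pairs = 36.
Step 3: tau = (C - D)/(n(n-1)/2) = (25 - 11)/36 = 0.388889.
Step 4: Exact two-sided p-value (enumerate n! = 362880 permutations of y under H0): p = 0.180181.
Step 5: alpha = 0.1. fail to reject H0.

tau_b = 0.3889 (C=25, D=11), p = 0.180181, fail to reject H0.


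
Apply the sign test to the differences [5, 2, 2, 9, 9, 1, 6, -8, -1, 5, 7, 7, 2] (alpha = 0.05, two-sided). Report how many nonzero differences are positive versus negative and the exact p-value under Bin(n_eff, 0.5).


Step 1: Discard zero differences. Original n = 13; n_eff = number of nonzero differences = 13.
Nonzero differences (with sign): +5, +2, +2, +9, +9, +1, +6, -8, -1, +5, +7, +7, +2
Step 2: Count signs: positive = 11, negative = 2.
Step 3: Under H0: P(positive) = 0.5, so the number of positives S ~ Bin(13, 0.5).
Step 4: Two-sided exact p-value = sum of Bin(13,0.5) probabilities at or below the observed probability = 0.022461.
Step 5: alpha = 0.05. reject H0.

n_eff = 13, pos = 11, neg = 2, p = 0.022461, reject H0.


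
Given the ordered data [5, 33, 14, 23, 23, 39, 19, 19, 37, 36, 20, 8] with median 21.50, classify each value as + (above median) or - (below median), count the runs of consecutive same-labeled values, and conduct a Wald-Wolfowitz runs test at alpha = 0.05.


Step 1: Compute median = 21.50; label A = above, B = below.
Labels in order: BABAAABBAABB  (n_A = 6, n_B = 6)
Step 2: Count runs R = 7.
Step 3: Under H0 (random ordering), E[R] = 2*n_A*n_B/(n_A+n_B) + 1 = 2*6*6/12 + 1 = 7.0000.
        Var[R] = 2*n_A*n_B*(2*n_A*n_B - n_A - n_B) / ((n_A+n_B)^2 * (n_A+n_B-1)) = 4320/1584 = 2.7273.
        SD[R] = 1.6514.
Step 4: R = E[R], so z = 0 with no continuity correction.
Step 5: Two-sided p-value via normal approximation = 2*(1 - Phi(|z|)) = 1.000000.
Step 6: alpha = 0.05. fail to reject H0.

R = 7, z = 0.0000, p = 1.000000, fail to reject H0.


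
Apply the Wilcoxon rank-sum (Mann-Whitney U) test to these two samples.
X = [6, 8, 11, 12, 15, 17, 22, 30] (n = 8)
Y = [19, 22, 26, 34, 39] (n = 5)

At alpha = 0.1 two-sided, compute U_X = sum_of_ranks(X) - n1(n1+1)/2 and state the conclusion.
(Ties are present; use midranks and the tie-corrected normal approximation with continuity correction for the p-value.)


Step 1: Combine and sort all 13 observations; assign midranks.
sorted (value, group): (6,X), (8,X), (11,X), (12,X), (15,X), (17,X), (19,Y), (22,X), (22,Y), (26,Y), (30,X), (34,Y), (39,Y)
ranks: 6->1, 8->2, 11->3, 12->4, 15->5, 17->6, 19->7, 22->8.5, 22->8.5, 26->10, 30->11, 34->12, 39->13
Step 2: Rank sum for X: R1 = 1 + 2 + 3 + 4 + 5 + 6 + 8.5 + 11 = 40.5.
Step 3: U_X = R1 - n1(n1+1)/2 = 40.5 - 8*9/2 = 40.5 - 36 = 4.5.
       U_Y = n1*n2 - U_X = 40 - 4.5 = 35.5.
Step 4: Ties are present, so use the tie-corrected normal approximation (with continuity correction) for the p-value.
Step 5: p-value = 0.027892; compare to alpha = 0.1. reject H0.

U_X = 4.5, p = 0.027892, reject H0 at alpha = 0.1.


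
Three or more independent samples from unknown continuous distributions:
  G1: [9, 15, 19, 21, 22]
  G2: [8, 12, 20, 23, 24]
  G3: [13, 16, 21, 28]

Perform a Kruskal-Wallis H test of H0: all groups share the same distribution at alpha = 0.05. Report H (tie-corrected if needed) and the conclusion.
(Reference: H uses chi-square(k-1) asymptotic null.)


Step 1: Combine all N = 14 observations and assign midranks.
sorted (value, group, rank): (8,G2,1), (9,G1,2), (12,G2,3), (13,G3,4), (15,G1,5), (16,G3,6), (19,G1,7), (20,G2,8), (21,G1,9.5), (21,G3,9.5), (22,G1,11), (23,G2,12), (24,G2,13), (28,G3,14)
Step 2: Sum ranks within each group.
R_1 = 34.5 (n_1 = 5)
R_2 = 37 (n_2 = 5)
R_3 = 33.5 (n_3 = 4)
Step 3: H = 12/(N(N+1)) * sum(R_i^2/n_i) - 3(N+1)
     = 12/(14*15) * (34.5^2/5 + 37^2/5 + 33.5^2/4) - 3*15
     = 0.057143 * 792.413 - 45
     = 0.280714.
Step 4: Ties present; correction factor C = 1 - 6/(14^3 - 14) = 0.997802. Corrected H = 0.280714 / 0.997802 = 0.281333.
Step 5: Under H0, H ~ chi^2(2); p-value = 0.868779.
Step 6: alpha = 0.05. fail to reject H0.

H = 0.2813, df = 2, p = 0.868779, fail to reject H0.


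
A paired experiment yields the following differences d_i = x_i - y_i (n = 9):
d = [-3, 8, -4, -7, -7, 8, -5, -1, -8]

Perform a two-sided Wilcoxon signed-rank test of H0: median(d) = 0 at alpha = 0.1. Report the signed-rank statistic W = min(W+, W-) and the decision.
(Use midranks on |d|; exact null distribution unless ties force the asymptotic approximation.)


Step 1: Drop any zero differences (none here) and take |d_i|.
|d| = [3, 8, 4, 7, 7, 8, 5, 1, 8]
Step 2: Midrank |d_i| (ties get averaged ranks).
ranks: |3|->2, |8|->8, |4|->3, |7|->5.5, |7|->5.5, |8|->8, |5|->4, |1|->1, |8|->8
Step 3: Attach original signs; sum ranks with positive sign and with negative sign.
W+ = 8 + 8 = 16
W- = 2 + 3 + 5.5 + 5.5 + 4 + 1 + 8 = 29
(Check: W+ + W- = 45 should equal n(n+1)/2 = 45.)
Step 4: Test statistic W = min(W+, W-) = 16.
Step 5: Ties in |d|, so use the tie-corrected normal approximation.
        E[W] = n(n+1)/4 = 9*10/4 = 22.5.
        Tie groups: |d|=7 (t=2), |d|=8 (t=3); sum(t^3 - t) = 30.
        Var[W] = n(n+1)(2n+1)/24 - sum(t^3-t)/48 = 1710/24 - 30/48 = 70.625.
        z = (W - E[W]) / sqrt(Var[W]) = (16 - 22.5) / 8.4039 = -0.7735.
        Two-sided p = 2*Phi(z) = 0.439254.
Step 6: alpha = 0.1. fail to reject H0.

W+ = 16, W- = 29, W = min = 16, p = 0.439254, fail to reject H0.


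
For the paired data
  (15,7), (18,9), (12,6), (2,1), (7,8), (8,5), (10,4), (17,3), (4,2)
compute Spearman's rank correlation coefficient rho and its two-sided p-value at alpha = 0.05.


Step 1: Rank x and y separately (midranks; no ties here).
rank(x): 15->7, 18->9, 12->6, 2->1, 7->3, 8->4, 10->5, 17->8, 4->2
rank(y): 7->7, 9->9, 6->6, 1->1, 8->8, 5->5, 4->4, 3->3, 2->2
Step 2: d_i = R_x(i) - R_y(i); compute d_i^2.
  (7-7)^2=0, (9-9)^2=0, (6-6)^2=0, (1-1)^2=0, (3-8)^2=25, (4-5)^2=1, (5-4)^2=1, (8-3)^2=25, (2-2)^2=0
sum(d^2) = 52.
Step 3: rho = 1 - 6*52 / (9*(9^2 - 1)) = 1 - 312/720 = 0.566667.
Step 4: Under H0, t = rho * sqrt((n-2)/(1-rho^2)) = 1.8196 ~ t(7).
Step 5: Two-sided p-value from the t-distribution with 7 df = 0.111633.
Step 6: alpha = 0.05. fail to reject H0.

rho = 0.5667, p = 0.111633, fail to reject H0 at alpha = 0.05.


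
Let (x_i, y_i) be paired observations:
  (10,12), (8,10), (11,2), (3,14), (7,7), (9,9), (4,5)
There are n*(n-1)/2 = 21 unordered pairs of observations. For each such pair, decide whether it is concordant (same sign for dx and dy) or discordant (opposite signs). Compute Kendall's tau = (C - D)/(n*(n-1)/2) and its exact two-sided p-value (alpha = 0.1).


Step 1: Enumerate the 21 unordered pairs (i,j) with i<j and classify each by sign(x_j-x_i) * sign(y_j-y_i).
  (1,2):dx=-2,dy=-2->C; (1,3):dx=+1,dy=-10->D; (1,4):dx=-7,dy=+2->D; (1,5):dx=-3,dy=-5->C
  (1,6):dx=-1,dy=-3->C; (1,7):dx=-6,dy=-7->C; (2,3):dx=+3,dy=-8->D; (2,4):dx=-5,dy=+4->D
  (2,5):dx=-1,dy=-3->C; (2,6):dx=+1,dy=-1->D; (2,7):dx=-4,dy=-5->C; (3,4):dx=-8,dy=+12->D
  (3,5):dx=-4,dy=+5->D; (3,6):dx=-2,dy=+7->D; (3,7):dx=-7,dy=+3->D; (4,5):dx=+4,dy=-7->D
  (4,6):dx=+6,dy=-5->D; (4,7):dx=+1,dy=-9->D; (5,6):dx=+2,dy=+2->C; (5,7):dx=-3,dy=-2->C
  (6,7):dx=-5,dy=-4->C
Step 2: C = 9, D = 12, total pairs = 21.
Step 3: tau = (C - D)/(n(n-1)/2) = (9 - 12)/21 = -0.142857.
Step 4: Exact two-sided p-value (enumerate n! = 5040 permutations of y under H0): p = 0.772619.
Step 5: alpha = 0.1. fail to reject H0.

tau_b = -0.1429 (C=9, D=12), p = 0.772619, fail to reject H0.


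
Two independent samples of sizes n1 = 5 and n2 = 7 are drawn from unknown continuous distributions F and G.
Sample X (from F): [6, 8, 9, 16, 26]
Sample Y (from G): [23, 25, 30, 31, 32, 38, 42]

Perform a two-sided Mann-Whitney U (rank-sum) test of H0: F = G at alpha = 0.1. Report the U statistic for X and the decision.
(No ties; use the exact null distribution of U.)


Step 1: Combine and sort all 12 observations; assign midranks.
sorted (value, group): (6,X), (8,X), (9,X), (16,X), (23,Y), (25,Y), (26,X), (30,Y), (31,Y), (32,Y), (38,Y), (42,Y)
ranks: 6->1, 8->2, 9->3, 16->4, 23->5, 25->6, 26->7, 30->8, 31->9, 32->10, 38->11, 42->12
Step 2: Rank sum for X: R1 = 1 + 2 + 3 + 4 + 7 = 17.
Step 3: U_X = R1 - n1(n1+1)/2 = 17 - 5*6/2 = 17 - 15 = 2.
       U_Y = n1*n2 - U_X = 35 - 2 = 33.
Step 4: No ties, so the exact null distribution of U (based on enumerating the C(12,5) = 792 equally likely rank assignments) gives the two-sided p-value.
Step 5: p-value = 0.010101; compare to alpha = 0.1. reject H0.

U_X = 2, p = 0.010101, reject H0 at alpha = 0.1.


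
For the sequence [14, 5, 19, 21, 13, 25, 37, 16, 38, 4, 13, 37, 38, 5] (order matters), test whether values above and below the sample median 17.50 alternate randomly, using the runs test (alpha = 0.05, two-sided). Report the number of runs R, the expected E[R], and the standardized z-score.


Step 1: Compute median = 17.50; label A = above, B = below.
Labels in order: BBAABAABABBAAB  (n_A = 7, n_B = 7)
Step 2: Count runs R = 9.
Step 3: Under H0 (random ordering), E[R] = 2*n_A*n_B/(n_A+n_B) + 1 = 2*7*7/14 + 1 = 8.0000.
        Var[R] = 2*n_A*n_B*(2*n_A*n_B - n_A - n_B) / ((n_A+n_B)^2 * (n_A+n_B-1)) = 8232/2548 = 3.2308.
        SD[R] = 1.7974.
Step 4: Continuity-corrected z = (R - 0.5 - E[R]) / SD[R] = (9 - 0.5 - 8.0000) / 1.7974 = 0.2782.
Step 5: Two-sided p-value via normal approximation = 2*(1 - Phi(|z|)) = 0.780879.
Step 6: alpha = 0.05. fail to reject H0.

R = 9, z = 0.2782, p = 0.780879, fail to reject H0.


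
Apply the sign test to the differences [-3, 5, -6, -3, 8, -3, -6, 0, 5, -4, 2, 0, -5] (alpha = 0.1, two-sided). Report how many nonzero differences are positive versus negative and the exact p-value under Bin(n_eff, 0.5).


Step 1: Discard zero differences. Original n = 13; n_eff = number of nonzero differences = 11.
Nonzero differences (with sign): -3, +5, -6, -3, +8, -3, -6, +5, -4, +2, -5
Step 2: Count signs: positive = 4, negative = 7.
Step 3: Under H0: P(positive) = 0.5, so the number of positives S ~ Bin(11, 0.5).
Step 4: Two-sided exact p-value = sum of Bin(11,0.5) probabilities at or below the observed probability = 0.548828.
Step 5: alpha = 0.1. fail to reject H0.

n_eff = 11, pos = 4, neg = 7, p = 0.548828, fail to reject H0.


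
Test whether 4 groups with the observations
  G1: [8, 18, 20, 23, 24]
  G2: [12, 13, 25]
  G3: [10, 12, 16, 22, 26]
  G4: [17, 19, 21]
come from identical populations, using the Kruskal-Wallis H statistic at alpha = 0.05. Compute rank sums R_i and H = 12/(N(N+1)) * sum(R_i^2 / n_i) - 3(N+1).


Step 1: Combine all N = 16 observations and assign midranks.
sorted (value, group, rank): (8,G1,1), (10,G3,2), (12,G2,3.5), (12,G3,3.5), (13,G2,5), (16,G3,6), (17,G4,7), (18,G1,8), (19,G4,9), (20,G1,10), (21,G4,11), (22,G3,12), (23,G1,13), (24,G1,14), (25,G2,15), (26,G3,16)
Step 2: Sum ranks within each group.
R_1 = 46 (n_1 = 5)
R_2 = 23.5 (n_2 = 3)
R_3 = 39.5 (n_3 = 5)
R_4 = 27 (n_4 = 3)
Step 3: H = 12/(N(N+1)) * sum(R_i^2/n_i) - 3(N+1)
     = 12/(16*17) * (46^2/5 + 23.5^2/3 + 39.5^2/5 + 27^2/3) - 3*17
     = 0.044118 * 1162.33 - 51
     = 0.279412.
Step 4: Ties present; correction factor C = 1 - 6/(16^3 - 16) = 0.998529. Corrected H = 0.279412 / 0.998529 = 0.279823.
Step 5: Under H0, H ~ chi^2(3); p-value = 0.963777.
Step 6: alpha = 0.05. fail to reject H0.

H = 0.2798, df = 3, p = 0.963777, fail to reject H0.


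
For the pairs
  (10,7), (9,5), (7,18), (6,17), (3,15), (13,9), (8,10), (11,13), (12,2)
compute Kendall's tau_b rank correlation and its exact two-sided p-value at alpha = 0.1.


Step 1: Enumerate the 36 unordered pairs (i,j) with i<j and classify each by sign(x_j-x_i) * sign(y_j-y_i).
  (1,2):dx=-1,dy=-2->C; (1,3):dx=-3,dy=+11->D; (1,4):dx=-4,dy=+10->D; (1,5):dx=-7,dy=+8->D
  (1,6):dx=+3,dy=+2->C; (1,7):dx=-2,dy=+3->D; (1,8):dx=+1,dy=+6->C; (1,9):dx=+2,dy=-5->D
  (2,3):dx=-2,dy=+13->D; (2,4):dx=-3,dy=+12->D; (2,5):dx=-6,dy=+10->D; (2,6):dx=+4,dy=+4->C
  (2,7):dx=-1,dy=+5->D; (2,8):dx=+2,dy=+8->C; (2,9):dx=+3,dy=-3->D; (3,4):dx=-1,dy=-1->C
  (3,5):dx=-4,dy=-3->C; (3,6):dx=+6,dy=-9->D; (3,7):dx=+1,dy=-8->D; (3,8):dx=+4,dy=-5->D
  (3,9):dx=+5,dy=-16->D; (4,5):dx=-3,dy=-2->C; (4,6):dx=+7,dy=-8->D; (4,7):dx=+2,dy=-7->D
  (4,8):dx=+5,dy=-4->D; (4,9):dx=+6,dy=-15->D; (5,6):dx=+10,dy=-6->D; (5,7):dx=+5,dy=-5->D
  (5,8):dx=+8,dy=-2->D; (5,9):dx=+9,dy=-13->D; (6,7):dx=-5,dy=+1->D; (6,8):dx=-2,dy=+4->D
  (6,9):dx=-1,dy=-7->C; (7,8):dx=+3,dy=+3->C; (7,9):dx=+4,dy=-8->D; (8,9):dx=+1,dy=-11->D
Step 2: C = 10, D = 26, total pairs = 36.
Step 3: tau = (C - D)/(n(n-1)/2) = (10 - 26)/36 = -0.444444.
Step 4: Exact two-sided p-value (enumerate n! = 362880 permutations of y under H0): p = 0.119439.
Step 5: alpha = 0.1. fail to reject H0.

tau_b = -0.4444 (C=10, D=26), p = 0.119439, fail to reject H0.


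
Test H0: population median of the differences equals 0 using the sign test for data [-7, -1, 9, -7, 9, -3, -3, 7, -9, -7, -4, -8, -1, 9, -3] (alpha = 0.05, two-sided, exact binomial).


Step 1: Discard zero differences. Original n = 15; n_eff = number of nonzero differences = 15.
Nonzero differences (with sign): -7, -1, +9, -7, +9, -3, -3, +7, -9, -7, -4, -8, -1, +9, -3
Step 2: Count signs: positive = 4, negative = 11.
Step 3: Under H0: P(positive) = 0.5, so the number of positives S ~ Bin(15, 0.5).
Step 4: Two-sided exact p-value = sum of Bin(15,0.5) probabilities at or below the observed probability = 0.118469.
Step 5: alpha = 0.05. fail to reject H0.

n_eff = 15, pos = 4, neg = 11, p = 0.118469, fail to reject H0.


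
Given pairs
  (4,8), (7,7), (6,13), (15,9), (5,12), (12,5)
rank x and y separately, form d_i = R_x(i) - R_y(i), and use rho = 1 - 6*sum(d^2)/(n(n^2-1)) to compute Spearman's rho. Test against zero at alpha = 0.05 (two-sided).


Step 1: Rank x and y separately (midranks; no ties here).
rank(x): 4->1, 7->4, 6->3, 15->6, 5->2, 12->5
rank(y): 8->3, 7->2, 13->6, 9->4, 12->5, 5->1
Step 2: d_i = R_x(i) - R_y(i); compute d_i^2.
  (1-3)^2=4, (4-2)^2=4, (3-6)^2=9, (6-4)^2=4, (2-5)^2=9, (5-1)^2=16
sum(d^2) = 46.
Step 3: rho = 1 - 6*46 / (6*(6^2 - 1)) = 1 - 276/210 = -0.314286.
Step 4: Under H0, t = rho * sqrt((n-2)/(1-rho^2)) = -0.6621 ~ t(4).
Step 5: Two-sided p-value from the t-distribution with 4 df = 0.544093.
Step 6: alpha = 0.05. fail to reject H0.

rho = -0.3143, p = 0.544093, fail to reject H0 at alpha = 0.05.


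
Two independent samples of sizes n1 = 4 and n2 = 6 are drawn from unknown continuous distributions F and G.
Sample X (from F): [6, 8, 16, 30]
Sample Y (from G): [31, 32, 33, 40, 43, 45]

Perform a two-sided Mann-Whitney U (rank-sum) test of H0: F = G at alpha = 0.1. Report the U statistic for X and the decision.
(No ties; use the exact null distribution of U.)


Step 1: Combine and sort all 10 observations; assign midranks.
sorted (value, group): (6,X), (8,X), (16,X), (30,X), (31,Y), (32,Y), (33,Y), (40,Y), (43,Y), (45,Y)
ranks: 6->1, 8->2, 16->3, 30->4, 31->5, 32->6, 33->7, 40->8, 43->9, 45->10
Step 2: Rank sum for X: R1 = 1 + 2 + 3 + 4 = 10.
Step 3: U_X = R1 - n1(n1+1)/2 = 10 - 4*5/2 = 10 - 10 = 0.
       U_Y = n1*n2 - U_X = 24 - 0 = 24.
Step 4: No ties, so the exact null distribution of U (based on enumerating the C(10,4) = 210 equally likely rank assignments) gives the two-sided p-value.
Step 5: p-value = 0.009524; compare to alpha = 0.1. reject H0.

U_X = 0, p = 0.009524, reject H0 at alpha = 0.1.


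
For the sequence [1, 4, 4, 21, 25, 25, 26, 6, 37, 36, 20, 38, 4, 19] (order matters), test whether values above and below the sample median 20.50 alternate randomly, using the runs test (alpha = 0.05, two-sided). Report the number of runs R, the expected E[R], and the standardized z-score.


Step 1: Compute median = 20.50; label A = above, B = below.
Labels in order: BBBAAAABAABABB  (n_A = 7, n_B = 7)
Step 2: Count runs R = 7.
Step 3: Under H0 (random ordering), E[R] = 2*n_A*n_B/(n_A+n_B) + 1 = 2*7*7/14 + 1 = 8.0000.
        Var[R] = 2*n_A*n_B*(2*n_A*n_B - n_A - n_B) / ((n_A+n_B)^2 * (n_A+n_B-1)) = 8232/2548 = 3.2308.
        SD[R] = 1.7974.
Step 4: Continuity-corrected z = (R + 0.5 - E[R]) / SD[R] = (7 + 0.5 - 8.0000) / 1.7974 = -0.2782.
Step 5: Two-sided p-value via normal approximation = 2*(1 - Phi(|z|)) = 0.780879.
Step 6: alpha = 0.05. fail to reject H0.

R = 7, z = -0.2782, p = 0.780879, fail to reject H0.


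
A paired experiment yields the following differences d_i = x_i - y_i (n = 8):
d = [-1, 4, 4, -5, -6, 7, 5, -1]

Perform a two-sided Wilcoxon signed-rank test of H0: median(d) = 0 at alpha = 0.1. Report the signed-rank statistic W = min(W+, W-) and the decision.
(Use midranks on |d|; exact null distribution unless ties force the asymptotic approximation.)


Step 1: Drop any zero differences (none here) and take |d_i|.
|d| = [1, 4, 4, 5, 6, 7, 5, 1]
Step 2: Midrank |d_i| (ties get averaged ranks).
ranks: |1|->1.5, |4|->3.5, |4|->3.5, |5|->5.5, |6|->7, |7|->8, |5|->5.5, |1|->1.5
Step 3: Attach original signs; sum ranks with positive sign and with negative sign.
W+ = 3.5 + 3.5 + 8 + 5.5 = 20.5
W- = 1.5 + 5.5 + 7 + 1.5 = 15.5
(Check: W+ + W- = 36 should equal n(n+1)/2 = 36.)
Step 4: Test statistic W = min(W+, W-) = 15.5.
Step 5: Ties in |d|, so use the tie-corrected normal approximation.
        E[W] = n(n+1)/4 = 8*9/4 = 18.
        Tie groups: |d|=1 (t=2), |d|=4 (t=2), |d|=5 (t=2); sum(t^3 - t) = 18.
        Var[W] = n(n+1)(2n+1)/24 - sum(t^3-t)/48 = 1224/24 - 18/48 = 50.625.
        z = (W - E[W]) / sqrt(Var[W]) = (15.5 - 18) / 7.1151 = -0.3514.
        Two-sided p = 2*Phi(z) = 0.725315.
Step 6: alpha = 0.1. fail to reject H0.

W+ = 20.5, W- = 15.5, W = min = 15.5, p = 0.725315, fail to reject H0.


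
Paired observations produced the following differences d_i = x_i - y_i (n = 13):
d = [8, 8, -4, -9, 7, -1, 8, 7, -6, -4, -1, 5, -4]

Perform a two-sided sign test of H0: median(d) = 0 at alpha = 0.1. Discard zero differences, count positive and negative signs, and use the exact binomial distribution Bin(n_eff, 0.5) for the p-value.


Step 1: Discard zero differences. Original n = 13; n_eff = number of nonzero differences = 13.
Nonzero differences (with sign): +8, +8, -4, -9, +7, -1, +8, +7, -6, -4, -1, +5, -4
Step 2: Count signs: positive = 6, negative = 7.
Step 3: Under H0: P(positive) = 0.5, so the number of positives S ~ Bin(13, 0.5).
Step 4: Two-sided exact p-value = sum of Bin(13,0.5) probabilities at or below the observed probability = 1.000000.
Step 5: alpha = 0.1. fail to reject H0.

n_eff = 13, pos = 6, neg = 7, p = 1.000000, fail to reject H0.


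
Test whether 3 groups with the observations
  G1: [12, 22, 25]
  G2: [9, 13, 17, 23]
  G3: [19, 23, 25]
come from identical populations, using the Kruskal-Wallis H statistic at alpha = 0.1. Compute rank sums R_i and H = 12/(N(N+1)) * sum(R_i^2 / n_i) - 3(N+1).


Step 1: Combine all N = 10 observations and assign midranks.
sorted (value, group, rank): (9,G2,1), (12,G1,2), (13,G2,3), (17,G2,4), (19,G3,5), (22,G1,6), (23,G2,7.5), (23,G3,7.5), (25,G1,9.5), (25,G3,9.5)
Step 2: Sum ranks within each group.
R_1 = 17.5 (n_1 = 3)
R_2 = 15.5 (n_2 = 4)
R_3 = 22 (n_3 = 3)
Step 3: H = 12/(N(N+1)) * sum(R_i^2/n_i) - 3(N+1)
     = 12/(10*11) * (17.5^2/3 + 15.5^2/4 + 22^2/3) - 3*11
     = 0.109091 * 323.479 - 33
     = 2.288636.
Step 4: Ties present; correction factor C = 1 - 12/(10^3 - 10) = 0.987879. Corrected H = 2.288636 / 0.987879 = 2.316718.
Step 5: Under H0, H ~ chi^2(2); p-value = 0.314001.
Step 6: alpha = 0.1. fail to reject H0.

H = 2.3167, df = 2, p = 0.314001, fail to reject H0.


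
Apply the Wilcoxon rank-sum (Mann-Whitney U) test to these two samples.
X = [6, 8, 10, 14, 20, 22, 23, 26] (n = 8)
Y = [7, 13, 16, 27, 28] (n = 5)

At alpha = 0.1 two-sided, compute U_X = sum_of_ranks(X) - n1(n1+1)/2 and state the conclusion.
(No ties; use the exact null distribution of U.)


Step 1: Combine and sort all 13 observations; assign midranks.
sorted (value, group): (6,X), (7,Y), (8,X), (10,X), (13,Y), (14,X), (16,Y), (20,X), (22,X), (23,X), (26,X), (27,Y), (28,Y)
ranks: 6->1, 7->2, 8->3, 10->4, 13->5, 14->6, 16->7, 20->8, 22->9, 23->10, 26->11, 27->12, 28->13
Step 2: Rank sum for X: R1 = 1 + 3 + 4 + 6 + 8 + 9 + 10 + 11 = 52.
Step 3: U_X = R1 - n1(n1+1)/2 = 52 - 8*9/2 = 52 - 36 = 16.
       U_Y = n1*n2 - U_X = 40 - 16 = 24.
Step 4: No ties, so the exact null distribution of U (based on enumerating the C(13,8) = 1287 equally likely rank assignments) gives the two-sided p-value.
Step 5: p-value = 0.621601; compare to alpha = 0.1. fail to reject H0.

U_X = 16, p = 0.621601, fail to reject H0 at alpha = 0.1.


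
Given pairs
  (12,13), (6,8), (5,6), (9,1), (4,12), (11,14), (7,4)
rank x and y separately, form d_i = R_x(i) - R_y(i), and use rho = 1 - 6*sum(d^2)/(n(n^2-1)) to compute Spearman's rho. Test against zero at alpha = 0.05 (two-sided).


Step 1: Rank x and y separately (midranks; no ties here).
rank(x): 12->7, 6->3, 5->2, 9->5, 4->1, 11->6, 7->4
rank(y): 13->6, 8->4, 6->3, 1->1, 12->5, 14->7, 4->2
Step 2: d_i = R_x(i) - R_y(i); compute d_i^2.
  (7-6)^2=1, (3-4)^2=1, (2-3)^2=1, (5-1)^2=16, (1-5)^2=16, (6-7)^2=1, (4-2)^2=4
sum(d^2) = 40.
Step 3: rho = 1 - 6*40 / (7*(7^2 - 1)) = 1 - 240/336 = 0.285714.
Step 4: Under H0, t = rho * sqrt((n-2)/(1-rho^2)) = 0.6667 ~ t(5).
Step 5: Two-sided p-value from the t-distribution with 5 df = 0.534509.
Step 6: alpha = 0.05. fail to reject H0.

rho = 0.2857, p = 0.534509, fail to reject H0 at alpha = 0.05.


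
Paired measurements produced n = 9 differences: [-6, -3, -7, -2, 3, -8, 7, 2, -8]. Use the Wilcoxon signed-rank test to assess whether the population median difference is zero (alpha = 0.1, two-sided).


Step 1: Drop any zero differences (none here) and take |d_i|.
|d| = [6, 3, 7, 2, 3, 8, 7, 2, 8]
Step 2: Midrank |d_i| (ties get averaged ranks).
ranks: |6|->5, |3|->3.5, |7|->6.5, |2|->1.5, |3|->3.5, |8|->8.5, |7|->6.5, |2|->1.5, |8|->8.5
Step 3: Attach original signs; sum ranks with positive sign and with negative sign.
W+ = 3.5 + 6.5 + 1.5 = 11.5
W- = 5 + 3.5 + 6.5 + 1.5 + 8.5 + 8.5 = 33.5
(Check: W+ + W- = 45 should equal n(n+1)/2 = 45.)
Step 4: Test statistic W = min(W+, W-) = 11.5.
Step 5: Ties in |d|, so use the tie-corrected normal approximation.
        E[W] = n(n+1)/4 = 9*10/4 = 22.5.
        Tie groups: |d|=2 (t=2), |d|=3 (t=2), |d|=7 (t=2), |d|=8 (t=2); sum(t^3 - t) = 24.
        Var[W] = n(n+1)(2n+1)/24 - sum(t^3-t)/48 = 1710/24 - 24/48 = 70.75.
        z = (W - E[W]) / sqrt(Var[W]) = (11.5 - 22.5) / 8.4113 = -1.3078.
        Two-sided p = 2*Phi(z) = 0.190953.
Step 6: alpha = 0.1. fail to reject H0.

W+ = 11.5, W- = 33.5, W = min = 11.5, p = 0.190953, fail to reject H0.
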